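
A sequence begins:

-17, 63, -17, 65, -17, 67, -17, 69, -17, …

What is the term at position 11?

-17

Positions 1, 3, 5, … form one subsequence and positions 2, 4, 6, … form another.
Stream A: -17, -17, -17, -17, -17 (constant -17).
Stream B: 63, 65, 67, 69 (linear: a_n = 61 + 2·n).
Position 11 falls in stream A as its term 6, giving -17.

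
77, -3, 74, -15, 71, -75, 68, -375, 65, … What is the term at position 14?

The terms cycle through 2 interleaved subsequences.
Subsequence A: 77, 74, 71, 68, 65 — arithmetic with common difference −3.
Subsequence B: -3, -15, -75, -375 — geometric with ratio 5.
Term 14 comes from subsequence B (its 7th entry): -46875.

-46875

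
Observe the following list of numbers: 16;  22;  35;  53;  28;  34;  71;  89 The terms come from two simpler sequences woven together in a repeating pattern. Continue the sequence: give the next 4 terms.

The slot pattern repeats as AABB (period 4), so there are 2 interleaved tracks.
Stream A: 16, 22, 28, 34. Arithmetic with common difference +6.
Stream B: 35, 53, 71, 89. Linear: a_n = 17 + 18·n.
Term 9 comes from stream A (its 5th entry): 40.
Position 10 falls in stream A as its term 6, giving 46.
Term 11 comes from stream B (its 5th entry): 107.
The 12th slot belongs to stream B; its 6th term is 125.

40, 46, 107, 125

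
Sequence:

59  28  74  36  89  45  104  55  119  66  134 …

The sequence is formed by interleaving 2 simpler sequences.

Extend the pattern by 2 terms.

78, 149

Positions 1, 3, 5, … form one subsequence and positions 2, 4, 6, … form another.
Track A: 59, 74, 89, 104, 119, 134 — arithmetic with common difference +15.
Track B: 28, 36, 45, 55, 66 — triangular numbers starting at T_7.
Position 12 → track B, term 6 = 78.
The 13th slot belongs to track A; its 7th term is 149.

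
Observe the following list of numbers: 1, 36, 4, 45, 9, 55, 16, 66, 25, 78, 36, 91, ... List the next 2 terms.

Taking every 2nd term gives 2 separate tracks.
Subsequence A: 1, 4, 9, 16, 25, 36. Perfect squares starting at 1².
Subsequence B: 36, 45, 55, 66, 78, 91. Triangular numbers n(n+1)/2 for n = 8, 9, ….
Position 13 → subsequence A, term 7 = 49.
Position 14 falls in subsequence B as its term 7, giving 105.

49, 105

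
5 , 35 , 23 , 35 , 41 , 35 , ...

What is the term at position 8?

35

Positions 1, 3, 5, … form one subsequence and positions 2, 4, 6, … form another.
Track A is 5, 23, 41, which is adding 18 each time.
Track B is 35, 35, 35, which is constant 35.
Term 8 comes from track B (its 4th entry): 35.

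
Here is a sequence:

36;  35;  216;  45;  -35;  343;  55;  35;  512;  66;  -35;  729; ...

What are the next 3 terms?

78, 35, 1000

Split by position mod 3: positions 1, 4, 7, … form one track, and each other residue class forms its own.
Subsequence A: 36, 45, 55, 66 (triangular numbers n(n+1)/2 for n = 8, 9, …).
Subsequence B: 35, -35, 35, -35 (oscillating between 35 and -35).
Subsequence C: 216, 343, 512, 729 (consecutive cubes n³ from n = 6).
The 13th slot belongs to subsequence A; its 5th term is 78.
Position 14 → subsequence B, term 5 = 35.
Position 15 falls in subsequence C as its term 5, giving 1000.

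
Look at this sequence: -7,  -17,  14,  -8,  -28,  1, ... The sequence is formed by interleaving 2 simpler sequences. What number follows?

56

The terms cycle through 2 interleaved subsequences.
Track A: -7, 14, -28 (a geometric progression (common ratio -2)).
Track B: -17, -8, 1 (arithmetic with common difference +9).
Position 7 → track A, term 4 = 56.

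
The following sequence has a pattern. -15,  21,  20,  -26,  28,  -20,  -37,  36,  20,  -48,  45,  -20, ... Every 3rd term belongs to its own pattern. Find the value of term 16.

-70

Split by position mod 3 into 3 tracks.
Track A: -15, -26, -37, -48 — linear: a_n = -4 − 11·n.
Track B: 21, 28, 36, 45 — the triangular numbers T_6, T_7, ….
Track C: 20, -20, 20, -20 — alternating ±20.
Term 16 comes from track A (its 6th entry): -70.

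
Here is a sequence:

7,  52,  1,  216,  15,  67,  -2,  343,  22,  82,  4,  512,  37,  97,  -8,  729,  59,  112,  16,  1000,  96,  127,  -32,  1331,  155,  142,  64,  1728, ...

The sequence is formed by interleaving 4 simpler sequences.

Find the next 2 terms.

Split by position mod 4: positions 1, 5, 9, … form one track, and each other residue class forms its own.
Stream A: 7, 15, 22, 37, 59, 96, 155 (a Fibonacci-like recurrence a_n = a_{n-1} + a_{n-2}).
Stream B: 52, 67, 82, 97, 112, 127, 142 (linear: a_n = 37 + 15·n).
Stream C: 1, -2, 4, -8, 16, -32, 64 (geometric, ×-2 each step).
Stream D: 216, 343, 512, 729, 1000, 1331, 1728 (the cubes 6³, 7³, 8³, …).
Term 29 comes from stream A (its 8th entry): 251.
Position 30 falls in stream B as its term 8, giving 157.

251, 157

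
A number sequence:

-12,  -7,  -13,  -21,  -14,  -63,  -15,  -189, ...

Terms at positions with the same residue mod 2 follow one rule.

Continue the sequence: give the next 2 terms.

Taking every 2nd term gives 2 separate tracks.
Track A: -12, -13, -14, -15 (arithmetic with common difference −1).
Track B: -7, -21, -63, -189 (a geometric progression (common ratio 3)).
Position 9 falls in track A as its term 5, giving -16.
Position 10 → track B, term 5 = -567.

-16, -567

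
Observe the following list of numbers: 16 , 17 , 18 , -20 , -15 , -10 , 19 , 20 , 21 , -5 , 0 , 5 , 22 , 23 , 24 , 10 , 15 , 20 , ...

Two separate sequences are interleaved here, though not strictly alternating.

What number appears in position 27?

30

The slot pattern repeats as AAABBB (period 6), so there are 2 interleaved tracks.
Track A: 16, 17, 18, 19, 20, 21, 22, 23, 24 — adding 1 each time.
Track B: -20, -15, -10, -5, 0, 5, 10, 15, 20 — adding 5 each time.
Term 27 comes from track A (its 15th entry): 30.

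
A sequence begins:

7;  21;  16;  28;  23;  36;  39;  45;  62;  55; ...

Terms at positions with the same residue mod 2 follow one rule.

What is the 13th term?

Positions 1, 3, 5, … form one subsequence and positions 2, 4, 6, … form another.
Stream A = 7, 16, 23, 39, 62: Fibonacci-style (each term is the sum of the two before it).
Stream B = 21, 28, 36, 45, 55: triangular numbers starting at T_6.
Term 13 comes from stream A (its 7th entry): 163.

163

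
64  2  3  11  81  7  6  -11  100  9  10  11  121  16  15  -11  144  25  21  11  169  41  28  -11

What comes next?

Taking every 4th term gives 4 separate tracks.
Track A: 64, 81, 100, 121, 144, 169. The squares 8², 9², 10², ….
Track B: 2, 7, 9, 16, 25, 41. A Fibonacci-like recurrence a_n = a_{n-1} + a_{n-2}.
Track C: 3, 6, 10, 15, 21, 28. Triangular numbers starting at T_2.
Track D: 11, -11, 11, -11, 11, -11. Oscillating between 11 and -11.
Position 25 → track A, term 7 = 196.

196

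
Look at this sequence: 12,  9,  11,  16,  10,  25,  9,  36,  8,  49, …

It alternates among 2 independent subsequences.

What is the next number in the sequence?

7

Split by position mod 2 into 2 tracks.
Stream A: 12, 11, 10, 9, 8 — subtracting 1 each time.
Stream B: 9, 16, 25, 36, 49 — consecutive squares n² from n = 3.
Position 11 falls in stream A as its term 6, giving 7.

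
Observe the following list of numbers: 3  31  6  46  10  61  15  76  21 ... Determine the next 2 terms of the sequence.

91, 28

Split by position mod 2 into 2 tracks.
Track A: 3, 6, 10, 15, 21 — triangular numbers starting at T_2.
Track B: 31, 46, 61, 76 — adding 15 each time.
Position 10 falls in track B as its term 5, giving 91.
Term 11 comes from track A (its 6th entry): 28.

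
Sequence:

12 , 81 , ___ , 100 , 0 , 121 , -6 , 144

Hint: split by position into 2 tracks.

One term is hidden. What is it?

Odd-indexed and even-indexed terms follow separate rules.
Track A: 12, ?, 0, -6 — linear: a_n = 18 − 6·n.
Track B: 81, 100, 121, 144 — consecutive squares n² from n = 9.
Track A's pattern makes the blank 6.

6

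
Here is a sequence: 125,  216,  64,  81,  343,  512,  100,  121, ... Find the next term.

The slot pattern repeats as AABB (period 4), so there are 2 interleaved tracks.
Stream A: 125, 216, 343, 512 — consecutive cubes n³ from n = 5.
Stream B: 64, 81, 100, 121 — the squares 8², 9², 10², ….
Position 9 falls in stream A as its term 5, giving 729.

729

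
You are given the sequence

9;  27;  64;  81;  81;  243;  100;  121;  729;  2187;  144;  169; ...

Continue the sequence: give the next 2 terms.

6561, 19683

Reading positions in blocks of 4 reveals the pattern AABB — 2 tracks woven together.
Track A = 9, 27, 81, 243, 729, 2187: powers of 3.
Track B = 64, 81, 100, 121, 144, 169: perfect squares starting at 8².
Term 13 comes from track A (its 7th entry): 6561.
Position 14 falls in track A as its term 8, giving 19683.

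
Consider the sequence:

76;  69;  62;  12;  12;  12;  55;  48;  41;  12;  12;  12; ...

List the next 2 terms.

34, 27

Reading positions in blocks of 6 reveals the pattern AAABBB — 2 tracks woven together.
Subsequence A: 76, 69, 62, 55, 48, 41 (linear: a_n = 83 − 7·n).
Subsequence B: 12, 12, 12, 12, 12, 12 (constant 12).
The 13th slot belongs to subsequence A; its 7th term is 34.
Term 14 comes from subsequence A (its 8th entry): 27.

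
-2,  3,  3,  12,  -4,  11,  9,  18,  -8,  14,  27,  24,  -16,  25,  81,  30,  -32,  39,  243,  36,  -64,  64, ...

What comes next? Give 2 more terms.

Split by position mod 4: positions 1, 5, 9, … form one track, and each other residue class forms its own.
Subsequence A = -2, -4, -8, -16, -32, -64: multiplying by 2 each time.
Subsequence B = 3, 11, 14, 25, 39, 64: Fibonacci-style (each term is the sum of the two before it).
Subsequence C = 3, 9, 27, 81, 243: successive powers of 3.
Subsequence D = 12, 18, 24, 30, 36: adding 6 each time.
Position 23 → subsequence C, term 6 = 729.
Position 24 → subsequence D, term 6 = 42.

729, 42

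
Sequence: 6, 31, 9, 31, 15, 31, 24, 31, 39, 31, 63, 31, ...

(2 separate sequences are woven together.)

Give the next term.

Odd-indexed and even-indexed terms follow separate rules.
Track A: 6, 9, 15, 24, 39, 63 — a Fibonacci-like recurrence a_n = a_{n-1} + a_{n-2}.
Track B: 31, 31, 31, 31, 31, 31 — always 31.
Position 13 → track A, term 7 = 102.

102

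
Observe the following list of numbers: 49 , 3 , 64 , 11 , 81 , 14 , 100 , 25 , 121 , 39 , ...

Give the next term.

144

The terms cycle through 2 interleaved subsequences.
Stream A: 49, 64, 81, 100, 121 (perfect squares starting at 7²).
Stream B: 3, 11, 14, 25, 39 (a Fibonacci-like recurrence a_n = a_{n-1} + a_{n-2}).
The 11th slot belongs to stream A; its 6th term is 144.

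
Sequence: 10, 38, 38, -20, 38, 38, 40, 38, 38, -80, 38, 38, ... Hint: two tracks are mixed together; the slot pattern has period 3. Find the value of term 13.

Positions follow the repeating pattern ABB; grouping by letter gives 2 tracks.
Track A: 10, -20, 40, -80 — geometric, ×-2 each step.
Track B: 38, 38, 38, 38, 38, 38, 38, 38 — always 38.
The 13th slot belongs to track A; its 5th term is 160.

160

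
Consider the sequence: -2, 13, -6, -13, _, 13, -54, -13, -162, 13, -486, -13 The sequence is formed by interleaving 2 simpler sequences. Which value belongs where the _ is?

Positions 1, 3, 5, … form one subsequence and positions 2, 4, 6, … form another.
Track A: -2, -6, ?, -54, -162, -486 — geometric, ×3 each step.
Track B: 13, -13, 13, -13, 13, -13 — alternating ±13.
Track A's pattern makes the blank -18.

-18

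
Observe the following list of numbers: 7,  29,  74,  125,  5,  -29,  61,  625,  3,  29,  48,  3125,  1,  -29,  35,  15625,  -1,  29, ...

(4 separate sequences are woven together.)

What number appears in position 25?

Split by position mod 4: positions 1, 5, 9, … form one track, and each other residue class forms its own.
Track A: 7, 5, 3, 1, -1. Arithmetic, step −2.
Track B: 29, -29, 29, -29, 29. Alternating ±29.
Track C: 74, 61, 48, 35. Arithmetic, step −13.
Track D: 125, 625, 3125, 15625. Powers of 5.
Position 25 → track A, term 7 = -5.

-5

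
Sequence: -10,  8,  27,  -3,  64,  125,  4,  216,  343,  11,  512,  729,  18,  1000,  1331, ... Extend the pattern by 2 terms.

The slot pattern repeats as ABB (period 3), so there are 2 interleaved tracks.
Track A: -10, -3, 4, 11, 18 (arithmetic with common difference +7).
Track B: 8, 27, 64, 125, 216, 343, 512, 729, 1000, 1331 (consecutive cubes n³ from n = 2).
The 16th slot belongs to track A; its 6th term is 25.
The 17th slot belongs to track B; its 11th term is 1728.

25, 1728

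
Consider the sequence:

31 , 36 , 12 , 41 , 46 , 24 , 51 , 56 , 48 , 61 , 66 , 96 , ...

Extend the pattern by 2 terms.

The slot pattern repeats as AAB (period 3), so there are 2 interleaved tracks.
Track A: 31, 36, 41, 46, 51, 56, 61, 66 (arithmetic, step +5).
Track B: 12, 24, 48, 96 (geometric, ×2 each step).
Position 13 falls in track A as its term 9, giving 71.
Term 14 comes from track A (its 10th entry): 76.

71, 76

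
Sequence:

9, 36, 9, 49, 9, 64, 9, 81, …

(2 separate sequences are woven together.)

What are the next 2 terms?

Taking every 2nd term gives 2 separate tracks.
Track A: 9, 9, 9, 9 — the constant sequence 9.
Track B: 36, 49, 64, 81 — the squares 6², 7², 8², ….
The 9th slot belongs to track A; its 5th term is 9.
Position 10 falls in track B as its term 5, giving 100.

9, 100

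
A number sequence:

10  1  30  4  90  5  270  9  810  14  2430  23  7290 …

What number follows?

The terms cycle through 2 interleaved subsequences.
Track A = 10, 30, 90, 270, 810, 2430, 7290: geometric, ×3 each step.
Track B = 1, 4, 5, 9, 14, 23: a Fibonacci-like recurrence a_n = a_{n-1} + a_{n-2}.
Position 14 → track B, term 7 = 37.

37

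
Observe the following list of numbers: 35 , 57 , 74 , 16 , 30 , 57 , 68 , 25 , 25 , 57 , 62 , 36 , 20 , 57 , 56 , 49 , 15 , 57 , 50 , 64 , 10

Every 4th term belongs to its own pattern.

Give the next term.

The terms cycle through 4 interleaved subsequences.
Subsequence A = 35, 30, 25, 20, 15, 10: subtracting 5 each time.
Subsequence B = 57, 57, 57, 57, 57: the constant sequence 57.
Subsequence C = 74, 68, 62, 56, 50: arithmetic, step −6.
Subsequence D = 16, 25, 36, 49, 64: consecutive squares n² from n = 4.
Term 22 comes from subsequence B (its 6th entry): 57.

57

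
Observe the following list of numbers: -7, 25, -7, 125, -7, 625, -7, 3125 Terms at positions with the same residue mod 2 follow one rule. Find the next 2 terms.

Taking every 2nd term gives 2 separate tracks.
Track A: -7, -7, -7, -7 — constant -7.
Track B: 25, 125, 625, 3125 — powers 5^2, 5^3, 5^4, ….
Position 9 → track A, term 5 = -7.
Position 10 falls in track B as its term 5, giving 15625.

-7, 15625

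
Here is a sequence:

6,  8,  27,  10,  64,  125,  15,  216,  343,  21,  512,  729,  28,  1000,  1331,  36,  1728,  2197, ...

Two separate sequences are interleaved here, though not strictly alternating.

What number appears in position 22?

The slot pattern repeats as ABB (period 3), so there are 2 interleaved tracks.
Stream A: 6, 10, 15, 21, 28, 36 (triangular numbers starting at T_3).
Stream B: 8, 27, 64, 125, 216, 343, 512, 729, 1000, 1331, 1728, 2197 (consecutive cubes n³ from n = 2).
Term 22 comes from stream A (its 8th entry): 55.

55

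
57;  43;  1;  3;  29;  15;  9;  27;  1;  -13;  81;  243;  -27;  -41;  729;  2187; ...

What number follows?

The slot pattern repeats as AABB (period 4), so there are 2 interleaved tracks.
Subsequence A is 57, 43, 29, 15, 1, -13, -27, -41, which is subtracting 14 each time.
Subsequence B is 1, 3, 9, 27, 81, 243, 729, 2187, which is powers of 3.
Position 17 → subsequence A, term 9 = -55.

-55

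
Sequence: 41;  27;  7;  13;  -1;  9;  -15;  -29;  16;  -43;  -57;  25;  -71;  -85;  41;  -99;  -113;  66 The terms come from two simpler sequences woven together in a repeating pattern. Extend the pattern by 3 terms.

-127, -141, 107

Reading positions in blocks of 3 reveals the pattern AAB — 2 tracks woven together.
Subsequence A is 41, 27, 13, -1, -15, -29, -43, -57, -71, -85, -99, -113, which is arithmetic, step −14.
Subsequence B is 7, 9, 16, 25, 41, 66, which is Fibonacci-style (each term is the sum of the two before it).
Term 19 comes from subsequence A (its 13th entry): -127.
Position 20 → subsequence A, term 14 = -141.
Position 21 falls in subsequence B as its term 7, giving 107.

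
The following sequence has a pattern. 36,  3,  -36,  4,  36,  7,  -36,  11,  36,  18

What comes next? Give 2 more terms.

Taking every 2nd term gives 2 separate tracks.
Subsequence A = 36, -36, 36, -36, 36: the oscillation 36·(−1)^(n+1).
Subsequence B = 3, 4, 7, 11, 18: each term equals the sum of the previous two.
Position 11 → subsequence A, term 6 = -36.
The 12th slot belongs to subsequence B; its 6th term is 29.

-36, 29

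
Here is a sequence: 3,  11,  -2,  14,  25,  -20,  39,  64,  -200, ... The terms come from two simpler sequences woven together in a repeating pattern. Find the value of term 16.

Positions follow the repeating pattern AAB; grouping by letter gives 2 tracks.
Stream A: 3, 11, 14, 25, 39, 64 — each term equals the sum of the previous two.
Stream B: -2, -20, -200 — geometric with ratio 10.
Term 16 comes from stream A (its 11th entry): 707.

707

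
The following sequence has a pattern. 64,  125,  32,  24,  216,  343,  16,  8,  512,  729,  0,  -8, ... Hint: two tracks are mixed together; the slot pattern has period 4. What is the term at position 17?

1728

Reading positions in blocks of 4 reveals the pattern AABB — 2 tracks woven together.
Stream A: 64, 125, 216, 343, 512, 729. Perfect cubes starting at 4³.
Stream B: 32, 24, 16, 8, 0, -8. Subtracting 8 each time.
Position 17 → stream A, term 9 = 1728.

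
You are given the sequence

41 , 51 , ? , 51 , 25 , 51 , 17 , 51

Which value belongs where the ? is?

33

Odd-indexed and even-indexed terms follow separate rules.
Stream A: 41, ?, 25, 17 — linear: a_n = 49 − 8·n.
Stream B: 51, 51, 51, 51 — always 51.
Stream A's pattern makes the blank 33.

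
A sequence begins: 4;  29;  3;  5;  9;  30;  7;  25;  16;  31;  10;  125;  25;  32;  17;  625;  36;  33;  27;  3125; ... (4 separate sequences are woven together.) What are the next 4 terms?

The terms cycle through 4 interleaved subsequences.
Track A: 4, 9, 16, 25, 36 — perfect squares starting at 2².
Track B: 29, 30, 31, 32, 33 — linear: a_n = 28 + n.
Track C: 3, 7, 10, 17, 27 — each term equals the sum of the previous two.
Track D: 5, 25, 125, 625, 3125 — geometric with ratio 5.
Position 21 falls in track A as its term 6, giving 49.
The 22nd slot belongs to track B; its 6th term is 34.
Position 23 falls in track C as its term 6, giving 44.
Term 24 comes from track D (its 6th entry): 15625.

49, 34, 44, 15625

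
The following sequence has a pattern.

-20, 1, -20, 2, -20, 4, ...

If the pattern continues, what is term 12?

Taking every 2nd term gives 2 separate tracks.
Subsequence A: -20, -20, -20 — always -20.
Subsequence B: 1, 2, 4 — powers of 2.
Position 12 → subsequence B, term 6 = 32.

32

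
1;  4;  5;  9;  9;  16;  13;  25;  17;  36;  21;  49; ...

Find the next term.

Split by position mod 2 into 2 tracks.
Track A: 1, 5, 9, 13, 17, 21 — adding 4 each time.
Track B: 4, 9, 16, 25, 36, 49 — perfect squares starting at 2².
Term 13 comes from track A (its 7th entry): 25.

25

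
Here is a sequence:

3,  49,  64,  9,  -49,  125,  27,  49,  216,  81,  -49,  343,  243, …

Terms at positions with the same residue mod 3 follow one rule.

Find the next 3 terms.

49, 512, 729

Taking every 3rd term gives 3 separate tracks.
Track A = 3, 9, 27, 81, 243: geometric, ×3 each step.
Track B = 49, -49, 49, -49: the oscillation 49·(−1)^(n+1).
Track C = 64, 125, 216, 343: the cubes 4³, 5³, 6³, ….
Position 14 falls in track B as its term 5, giving 49.
Position 15 → track C, term 5 = 512.
Position 16 falls in track A as its term 6, giving 729.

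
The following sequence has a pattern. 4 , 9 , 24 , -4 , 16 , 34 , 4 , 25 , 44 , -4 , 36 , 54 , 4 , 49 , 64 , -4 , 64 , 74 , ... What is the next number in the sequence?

Taking every 3rd term gives 3 separate tracks.
Stream A: 4, -4, 4, -4, 4, -4. The oscillation 4·(−1)^(n+1).
Stream B: 9, 16, 25, 36, 49, 64. Perfect squares starting at 3².
Stream C: 24, 34, 44, 54, 64, 74. Adding 10 each time.
Position 19 falls in stream A as its term 7, giving 4.

4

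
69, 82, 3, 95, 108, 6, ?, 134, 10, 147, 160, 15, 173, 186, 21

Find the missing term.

Positions follow the repeating pattern AAB; grouping by letter gives 2 tracks.
Track A = 69, 82, 95, 108, ?, 134, 147, 160, 173, 186: adding 13 each time.
Track B = 3, 6, 10, 15, 21: triangular numbers starting at T_2.
The gap is track A's term 5; the rule gives 121.

121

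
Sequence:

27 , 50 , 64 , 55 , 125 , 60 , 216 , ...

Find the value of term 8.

Odd-indexed and even-indexed terms follow separate rules.
Track A: 27, 64, 125, 216. The cubes 3³, 4³, 5³, ….
Track B: 50, 55, 60. Arithmetic, step +5.
The 8th slot belongs to track B; its 4th term is 65.

65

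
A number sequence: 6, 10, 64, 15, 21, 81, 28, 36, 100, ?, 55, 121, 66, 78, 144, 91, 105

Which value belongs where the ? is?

The slot pattern repeats as AAB (period 3), so there are 2 interleaved tracks.
Stream A = 6, 10, 15, 21, 28, 36, ?, 55, 66, 78, 91, 105: triangular numbers starting at T_3.
Stream B = 64, 81, 100, 121, 144: the squares 8², 9², 10², ….
So the missing entry in stream A is 45.

45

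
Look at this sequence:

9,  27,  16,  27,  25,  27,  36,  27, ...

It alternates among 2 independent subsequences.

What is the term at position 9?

49

Taking every 2nd term gives 2 separate tracks.
Track A: 9, 16, 25, 36 (the squares 3², 4², 5², …).
Track B: 27, 27, 27, 27 (always 27).
Position 9 falls in track A as its term 5, giving 49.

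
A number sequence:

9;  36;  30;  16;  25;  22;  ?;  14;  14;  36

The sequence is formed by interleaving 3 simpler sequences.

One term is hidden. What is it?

Read the sequence 3 terms at a time; column i is its own pattern.
Track A is 9, 16, ?, 36, which is the squares 3², 4², 5², ….
Track B is 36, 25, 14, which is arithmetic, step −11.
Track C is 30, 22, 14, which is linear: a_n = 38 − 8·n.
The gap is track A's term 3; the rule gives 25.

25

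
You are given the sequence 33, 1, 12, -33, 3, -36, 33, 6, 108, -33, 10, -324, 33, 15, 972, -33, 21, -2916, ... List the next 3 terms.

Taking every 3rd term gives 3 separate tracks.
Track A: 33, -33, 33, -33, 33, -33 — alternating ±33.
Track B: 1, 3, 6, 10, 15, 21 — triangular numbers starting at T_1.
Track C: 12, -36, 108, -324, 972, -2916 — a geometric progression (common ratio -3).
Term 19 comes from track A (its 7th entry): 33.
The 20th slot belongs to track B; its 7th term is 28.
Term 21 comes from track C (its 7th entry): 8748.

33, 28, 8748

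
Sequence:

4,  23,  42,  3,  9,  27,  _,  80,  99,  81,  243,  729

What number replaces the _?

61

Reading positions in blocks of 6 reveals the pattern AAABBB — 2 tracks woven together.
Subsequence A is 4, 23, 42, ?, 80, 99, which is adding 19 each time.
Subsequence B is 3, 9, 27, 81, 243, 729, which is powers of 3.
So the missing entry in subsequence A is 61.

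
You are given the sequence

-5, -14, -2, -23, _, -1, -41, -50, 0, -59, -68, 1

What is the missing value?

-32

The slot pattern repeats as AAB (period 3), so there are 2 interleaved tracks.
Stream A: -5, -14, -23, ?, -41, -50, -59, -68 — arithmetic with common difference −9.
Stream B: -2, -1, 0, 1 — arithmetic with common difference +1.
So the missing entry in stream A is -32.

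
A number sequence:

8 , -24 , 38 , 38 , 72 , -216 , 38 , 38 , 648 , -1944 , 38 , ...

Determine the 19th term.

38

Positions follow the repeating pattern AABB; grouping by letter gives 2 tracks.
Track A = 8, -24, 72, -216, 648, -1944: geometric, ×-3 each step.
Track B = 38, 38, 38, 38, 38: constant 38.
Position 19 → track B, term 9 = 38.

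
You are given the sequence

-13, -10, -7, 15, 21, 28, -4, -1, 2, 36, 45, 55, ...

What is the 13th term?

Positions follow the repeating pattern AAABBB; grouping by letter gives 2 tracks.
Track A: -13, -10, -7, -4, -1, 2 — arithmetic with common difference +3.
Track B: 15, 21, 28, 36, 45, 55 — triangular numbers starting at T_5.
Position 13 → track A, term 7 = 5.

5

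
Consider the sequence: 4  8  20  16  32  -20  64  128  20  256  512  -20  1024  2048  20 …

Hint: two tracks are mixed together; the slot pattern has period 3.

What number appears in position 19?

The slot pattern repeats as AAB (period 3), so there are 2 interleaved tracks.
Track A is 4, 8, 16, 32, 64, 128, 256, 512, 1024, 2048, which is powers 2^2, 2^3, 2^4, ….
Track B is 20, -20, 20, -20, 20, which is alternating ±20.
The 19th slot belongs to track A; its 13th term is 16384.

16384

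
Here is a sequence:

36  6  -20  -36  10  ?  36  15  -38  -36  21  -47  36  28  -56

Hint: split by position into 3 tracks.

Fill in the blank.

Taking every 3rd term gives 3 separate tracks.
Stream A: 36, -36, 36, -36, 36. Alternating ±36.
Stream B: 6, 10, 15, 21, 28. Triangular numbers n(n+1)/2 for n = 3, 4, ….
Stream C: -20, ?, -38, -47, -56. Arithmetic with common difference −9.
Filling stream C at index 2 by its rule yields -29.

-29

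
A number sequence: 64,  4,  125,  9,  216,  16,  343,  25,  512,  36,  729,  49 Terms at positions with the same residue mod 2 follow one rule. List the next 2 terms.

1000, 64

Odd-indexed and even-indexed terms follow separate rules.
Track A: 64, 125, 216, 343, 512, 729. Perfect cubes starting at 4³.
Track B: 4, 9, 16, 25, 36, 49. Perfect squares starting at 2².
Position 13 → track A, term 7 = 1000.
Position 14 → track B, term 7 = 64.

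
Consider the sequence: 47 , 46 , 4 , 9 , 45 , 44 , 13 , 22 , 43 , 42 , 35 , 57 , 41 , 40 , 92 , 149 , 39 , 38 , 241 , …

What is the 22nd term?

36

Reading positions in blocks of 4 reveals the pattern AABB — 2 tracks woven together.
Stream A: 47, 46, 45, 44, 43, 42, 41, 40, 39, 38 — arithmetic, step −1.
Stream B: 4, 9, 13, 22, 35, 57, 92, 149, 241 — Fibonacci-style (each term is the sum of the two before it).
Position 22 → stream A, term 12 = 36.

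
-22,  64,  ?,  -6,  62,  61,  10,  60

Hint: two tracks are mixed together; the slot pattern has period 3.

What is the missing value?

Reading positions in blocks of 3 reveals the pattern ABB — 2 tracks woven together.
Subsequence A: -22, -6, 10 — adding 16 each time.
Subsequence B: 64, ?, 62, 61, 60 — linear: a_n = 65 − n.
Filling subsequence B at index 2 by its rule yields 63.

63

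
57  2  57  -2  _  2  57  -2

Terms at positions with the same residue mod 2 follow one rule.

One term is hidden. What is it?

Odd-indexed and even-indexed terms follow separate rules.
Track A = 57, 57, ?, 57: the constant sequence 57.
Track B = 2, -2, 2, -2: alternating ±2.
So the missing entry in track A is 57.

57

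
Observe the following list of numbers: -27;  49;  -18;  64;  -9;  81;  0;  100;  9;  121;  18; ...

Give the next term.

144

Split by position mod 2 into 2 tracks.
Stream A = -27, -18, -9, 0, 9, 18: arithmetic, step +9.
Stream B = 49, 64, 81, 100, 121: the squares 7², 8², 9², ….
Position 12 → stream B, term 6 = 144.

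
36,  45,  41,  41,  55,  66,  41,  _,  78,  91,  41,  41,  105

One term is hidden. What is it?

41

Positions follow the repeating pattern AABB; grouping by letter gives 2 tracks.
Stream A is 36, 45, 55, 66, 78, 91, 105, which is triangular numbers starting at T_8.
Stream B is 41, 41, 41, ?, 41, 41, which is the constant sequence 41.
The gap is stream B's term 4; the rule gives 41.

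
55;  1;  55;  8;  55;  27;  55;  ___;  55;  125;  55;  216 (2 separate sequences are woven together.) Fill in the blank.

Positions 1, 3, 5, … form one subsequence and positions 2, 4, 6, … form another.
Track A is 55, 55, 55, 55, 55, 55, which is the constant sequence 55.
Track B is 1, 8, 27, ?, 125, 216, which is perfect cubes starting at 1³.
Filling track B at index 4 by its rule yields 64.

64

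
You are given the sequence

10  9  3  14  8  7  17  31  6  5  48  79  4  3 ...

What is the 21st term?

0

Reading positions in blocks of 4 reveals the pattern AABB — 2 tracks woven together.
Track A is 10, 9, 8, 7, 6, 5, 4, 3, which is linear: a_n = 11 − n.
Track B is 3, 14, 17, 31, 48, 79, which is each term equals the sum of the previous two.
Position 21 falls in track A as its term 11, giving 0.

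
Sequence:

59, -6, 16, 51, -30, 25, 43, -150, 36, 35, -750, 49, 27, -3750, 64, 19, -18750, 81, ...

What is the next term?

11

Taking every 3rd term gives 3 separate tracks.
Track A: 59, 51, 43, 35, 27, 19 — arithmetic, step −8.
Track B: -6, -30, -150, -750, -3750, -18750 — geometric, ×5 each step.
Track C: 16, 25, 36, 49, 64, 81 — perfect squares starting at 4².
The 19th slot belongs to track A; its 7th term is 11.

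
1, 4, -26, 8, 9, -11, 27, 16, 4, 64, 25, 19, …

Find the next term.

The terms cycle through 3 interleaved subsequences.
Track A: 1, 8, 27, 64 (consecutive cubes n³ from n = 1).
Track B: 4, 9, 16, 25 (consecutive squares n² from n = 2).
Track C: -26, -11, 4, 19 (adding 15 each time).
The 13th slot belongs to track A; its 5th term is 125.

125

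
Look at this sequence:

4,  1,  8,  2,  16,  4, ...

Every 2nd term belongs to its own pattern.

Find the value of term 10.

Split by position mod 2 into 2 tracks.
Subsequence A is 4, 8, 16, which is a geometric progression (common ratio 2).
Subsequence B is 1, 2, 4, which is powers 2^0, 2^1, 2^2, ….
Position 10 → subsequence B, term 5 = 16.

16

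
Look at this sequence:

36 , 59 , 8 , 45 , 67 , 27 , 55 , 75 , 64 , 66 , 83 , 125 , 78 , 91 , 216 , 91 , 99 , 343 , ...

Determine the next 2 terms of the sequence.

105, 107

Split by position mod 3 into 3 tracks.
Track A: 36, 45, 55, 66, 78, 91 (triangular numbers starting at T_8).
Track B: 59, 67, 75, 83, 91, 99 (linear: a_n = 51 + 8·n).
Track C: 8, 27, 64, 125, 216, 343 (the cubes 2³, 3³, 4³, …).
Term 19 comes from track A (its 7th entry): 105.
Position 20 falls in track B as its term 7, giving 107.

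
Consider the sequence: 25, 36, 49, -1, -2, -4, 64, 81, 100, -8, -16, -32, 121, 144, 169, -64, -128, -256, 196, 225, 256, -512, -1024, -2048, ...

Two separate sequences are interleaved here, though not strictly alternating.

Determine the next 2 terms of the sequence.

289, 324

The slot pattern repeats as AAABBB (period 6), so there are 2 interleaved tracks.
Subsequence A is 25, 36, 49, 64, 81, 100, 121, 144, 169, 196, 225, 256, which is consecutive squares n² from n = 5.
Subsequence B is -1, -2, -4, -8, -16, -32, -64, -128, -256, -512, -1024, -2048, which is geometric, ×2 each step.
Term 25 comes from subsequence A (its 13th entry): 289.
Term 26 comes from subsequence A (its 14th entry): 324.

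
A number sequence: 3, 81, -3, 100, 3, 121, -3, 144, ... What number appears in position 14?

225

Positions 1, 3, 5, … form one subsequence and positions 2, 4, 6, … form another.
Stream A: 3, -3, 3, -3. Oscillating between 3 and -3.
Stream B: 81, 100, 121, 144. Consecutive squares n² from n = 9.
Position 14 → stream B, term 7 = 225.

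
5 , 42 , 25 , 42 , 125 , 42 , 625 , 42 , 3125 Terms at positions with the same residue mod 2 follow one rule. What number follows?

Positions 1, 3, 5, … form one subsequence and positions 2, 4, 6, … form another.
Stream A = 5, 25, 125, 625, 3125: powers of 5.
Stream B = 42, 42, 42, 42: always 42.
Term 10 comes from stream B (its 5th entry): 42.

42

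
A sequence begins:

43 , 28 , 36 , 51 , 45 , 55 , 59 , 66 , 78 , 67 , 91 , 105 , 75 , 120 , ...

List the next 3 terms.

136, 83, 153

Positions follow the repeating pattern ABB; grouping by letter gives 2 tracks.
Track A is 43, 51, 59, 67, 75, which is adding 8 each time.
Track B is 28, 36, 45, 55, 66, 78, 91, 105, 120, which is triangular numbers starting at T_7.
Position 15 falls in track B as its term 10, giving 136.
The 16th slot belongs to track A; its 6th term is 83.
The 17th slot belongs to track B; its 11th term is 153.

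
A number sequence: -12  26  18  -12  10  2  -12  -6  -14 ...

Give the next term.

Reading positions in blocks of 3 reveals the pattern ABB — 2 tracks woven together.
Track A: -12, -12, -12 (always -12).
Track B: 26, 18, 10, 2, -6, -14 (linear: a_n = 34 − 8·n).
The 10th slot belongs to track A; its 4th term is -12.

-12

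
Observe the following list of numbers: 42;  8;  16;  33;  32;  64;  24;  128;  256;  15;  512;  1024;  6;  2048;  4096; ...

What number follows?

-3

Positions follow the repeating pattern ABB; grouping by letter gives 2 tracks.
Stream A: 42, 33, 24, 15, 6 — linear: a_n = 51 − 9·n.
Stream B: 8, 16, 32, 64, 128, 256, 512, 1024, 2048, 4096 — powers 2^3, 2^4, 2^5, ….
Position 16 falls in stream A as its term 6, giving -3.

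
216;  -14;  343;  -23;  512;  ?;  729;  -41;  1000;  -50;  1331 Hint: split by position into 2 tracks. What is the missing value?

Positions 1, 3, 5, … form one subsequence and positions 2, 4, 6, … form another.
Subsequence A: 216, 343, 512, 729, 1000, 1331. Consecutive cubes n³ from n = 6.
Subsequence B: -14, -23, ?, -41, -50. Linear: a_n = -5 − 9·n.
The gap is subsequence B's term 3; the rule gives -32.

-32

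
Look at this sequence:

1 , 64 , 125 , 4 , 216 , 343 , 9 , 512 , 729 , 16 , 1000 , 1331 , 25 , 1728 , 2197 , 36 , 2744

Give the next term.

3375

Reading positions in blocks of 3 reveals the pattern ABB — 2 tracks woven together.
Track A: 1, 4, 9, 16, 25, 36 (consecutive squares n² from n = 1).
Track B: 64, 125, 216, 343, 512, 729, 1000, 1331, 1728, 2197, 2744 (consecutive cubes n³ from n = 4).
Position 18 falls in track B as its term 12, giving 3375.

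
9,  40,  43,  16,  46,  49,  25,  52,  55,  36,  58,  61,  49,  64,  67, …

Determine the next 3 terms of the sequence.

64, 70, 73

Reading positions in blocks of 3 reveals the pattern ABB — 2 tracks woven together.
Track A: 9, 16, 25, 36, 49. Consecutive squares n² from n = 3.
Track B: 40, 43, 46, 49, 52, 55, 58, 61, 64, 67. Arithmetic with common difference +3.
Position 16 → track A, term 6 = 64.
The 17th slot belongs to track B; its 11th term is 70.
Position 18 falls in track B as its term 12, giving 73.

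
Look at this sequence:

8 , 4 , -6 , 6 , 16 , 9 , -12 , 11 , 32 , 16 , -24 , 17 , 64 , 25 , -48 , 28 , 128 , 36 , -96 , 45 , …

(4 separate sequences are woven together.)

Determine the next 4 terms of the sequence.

Taking every 4th term gives 4 separate tracks.
Subsequence A is 8, 16, 32, 64, 128, which is successive powers of 2.
Subsequence B is 4, 9, 16, 25, 36, which is the squares 2², 3², 4², ….
Subsequence C is -6, -12, -24, -48, -96, which is geometric, ×2 each step.
Subsequence D is 6, 11, 17, 28, 45, which is each term equals the sum of the previous two.
The 21st slot belongs to subsequence A; its 6th term is 256.
Term 22 comes from subsequence B (its 6th entry): 49.
Position 23 → subsequence C, term 6 = -192.
The 24th slot belongs to subsequence D; its 6th term is 73.

256, 49, -192, 73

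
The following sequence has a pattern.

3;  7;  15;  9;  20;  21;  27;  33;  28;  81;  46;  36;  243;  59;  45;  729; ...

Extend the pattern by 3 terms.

72, 55, 2187

The terms cycle through 3 interleaved subsequences.
Stream A: 3, 9, 27, 81, 243, 729. Powers 3^1, 3^2, 3^3, ….
Stream B: 7, 20, 33, 46, 59. Arithmetic, step +13.
Stream C: 15, 21, 28, 36, 45. Triangular numbers starting at T_5.
Term 17 comes from stream B (its 6th entry): 72.
Position 18 falls in stream C as its term 6, giving 55.
Term 19 comes from stream A (its 7th entry): 2187.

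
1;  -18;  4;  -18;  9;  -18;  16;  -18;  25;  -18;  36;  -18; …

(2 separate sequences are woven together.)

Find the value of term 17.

The terms cycle through 2 interleaved subsequences.
Track A: 1, 4, 9, 16, 25, 36. Consecutive squares n² from n = 1.
Track B: -18, -18, -18, -18, -18, -18. The constant sequence -18.
Term 17 comes from track A (its 9th entry): 81.

81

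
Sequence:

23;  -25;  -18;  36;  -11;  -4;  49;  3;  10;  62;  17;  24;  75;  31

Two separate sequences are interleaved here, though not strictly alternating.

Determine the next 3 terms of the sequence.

38, 88, 45

Positions follow the repeating pattern ABB; grouping by letter gives 2 tracks.
Stream A: 23, 36, 49, 62, 75. Adding 13 each time.
Stream B: -25, -18, -11, -4, 3, 10, 17, 24, 31. Adding 7 each time.
Term 15 comes from stream B (its 10th entry): 38.
Position 16 falls in stream A as its term 6, giving 88.
Position 17 → stream B, term 11 = 45.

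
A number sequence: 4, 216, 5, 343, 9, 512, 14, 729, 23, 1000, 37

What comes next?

Taking every 2nd term gives 2 separate tracks.
Stream A: 4, 5, 9, 14, 23, 37 (Fibonacci-style (each term is the sum of the two before it)).
Stream B: 216, 343, 512, 729, 1000 (perfect cubes starting at 6³).
Position 12 falls in stream B as its term 6, giving 1331.

1331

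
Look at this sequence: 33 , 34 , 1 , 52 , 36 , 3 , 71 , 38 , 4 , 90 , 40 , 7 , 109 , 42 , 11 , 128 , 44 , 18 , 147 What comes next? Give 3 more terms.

46, 29, 166

The terms cycle through 3 interleaved subsequences.
Track A: 33, 52, 71, 90, 109, 128, 147 (arithmetic with common difference +19).
Track B: 34, 36, 38, 40, 42, 44 (linear: a_n = 32 + 2·n).
Track C: 1, 3, 4, 7, 11, 18 (a Fibonacci-like recurrence a_n = a_{n-1} + a_{n-2}).
Term 20 comes from track B (its 7th entry): 46.
The 21st slot belongs to track C; its 7th term is 29.
Position 22 falls in track A as its term 8, giving 166.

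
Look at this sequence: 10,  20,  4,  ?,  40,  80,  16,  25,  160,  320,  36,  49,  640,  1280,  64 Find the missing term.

Reading positions in blocks of 4 reveals the pattern AABB — 2 tracks woven together.
Track A = 10, 20, 40, 80, 160, 320, 640, 1280: a geometric progression (common ratio 2).
Track B = 4, ?, 16, 25, 36, 49, 64: perfect squares starting at 2².
The gap is track B's term 2; the rule gives 9.

9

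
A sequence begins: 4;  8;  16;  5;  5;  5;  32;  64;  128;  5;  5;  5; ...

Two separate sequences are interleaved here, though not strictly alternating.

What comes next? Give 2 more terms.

Positions follow the repeating pattern AAABBB; grouping by letter gives 2 tracks.
Stream A: 4, 8, 16, 32, 64, 128 (powers 2^2, 2^3, 2^4, …).
Stream B: 5, 5, 5, 5, 5, 5 (the constant sequence 5).
Position 13 falls in stream A as its term 7, giving 256.
Position 14 → stream A, term 8 = 512.

256, 512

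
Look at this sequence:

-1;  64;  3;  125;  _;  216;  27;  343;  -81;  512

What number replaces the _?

Odd-indexed and even-indexed terms follow separate rules.
Stream A: -1, 3, ?, 27, -81. Multiplying by -3 each time.
Stream B: 64, 125, 216, 343, 512. Consecutive cubes n³ from n = 4.
So the missing entry in stream A is -9.

-9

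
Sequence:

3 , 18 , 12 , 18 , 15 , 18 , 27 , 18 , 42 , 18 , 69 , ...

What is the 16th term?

Split by position mod 2 into 2 tracks.
Track A: 3, 12, 15, 27, 42, 69 (Fibonacci-style (each term is the sum of the two before it)).
Track B: 18, 18, 18, 18, 18 (the constant sequence 18).
Position 16 → track B, term 8 = 18.

18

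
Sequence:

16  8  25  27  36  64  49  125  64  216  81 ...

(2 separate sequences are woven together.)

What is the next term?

343

Odd-indexed and even-indexed terms follow separate rules.
Track A: 16, 25, 36, 49, 64, 81 — consecutive squares n² from n = 4.
Track B: 8, 27, 64, 125, 216 — consecutive cubes n³ from n = 2.
Position 12 → track B, term 6 = 343.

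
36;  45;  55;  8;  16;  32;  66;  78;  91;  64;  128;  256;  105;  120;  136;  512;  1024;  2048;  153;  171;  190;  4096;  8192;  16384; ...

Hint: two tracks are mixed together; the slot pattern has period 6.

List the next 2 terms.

210, 231

Positions follow the repeating pattern AAABBB; grouping by letter gives 2 tracks.
Track A: 36, 45, 55, 66, 78, 91, 105, 120, 136, 153, 171, 190 (triangular numbers n(n+1)/2 for n = 8, 9, …).
Track B: 8, 16, 32, 64, 128, 256, 512, 1024, 2048, 4096, 8192, 16384 (powers of 2).
Term 25 comes from track A (its 13th entry): 210.
Position 26 falls in track A as its term 14, giving 231.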